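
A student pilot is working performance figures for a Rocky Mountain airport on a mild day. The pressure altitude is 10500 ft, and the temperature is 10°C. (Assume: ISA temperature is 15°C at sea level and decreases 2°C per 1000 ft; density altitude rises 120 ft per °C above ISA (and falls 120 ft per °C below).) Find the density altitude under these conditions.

ISA temperature at 10500 ft = 15 − 2 × (10500/1000) = -6°C.
ISA deviation = 10 − (-6) = +16°C.
Density altitude = 10500 + 120 × (16) = 10500 + (+1920) = 12420 ft.

12420 ft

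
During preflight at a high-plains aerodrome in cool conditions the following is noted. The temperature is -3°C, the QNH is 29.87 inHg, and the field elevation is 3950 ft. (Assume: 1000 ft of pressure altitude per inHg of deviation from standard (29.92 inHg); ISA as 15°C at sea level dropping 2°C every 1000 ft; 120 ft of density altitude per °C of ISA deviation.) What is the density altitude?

Pressure altitude = 3950 + (29.92 − 29.87) × 1000 = 3950 + (+50) = 4000 ft.
ISA temperature at 4000 ft = 15 − 2 × (4000/1000) = 7°C.
ISA deviation = -3 − 7 = -10°C.
Density altitude = 4000 + 120 × (-10) = 2800 ft.

2800 ft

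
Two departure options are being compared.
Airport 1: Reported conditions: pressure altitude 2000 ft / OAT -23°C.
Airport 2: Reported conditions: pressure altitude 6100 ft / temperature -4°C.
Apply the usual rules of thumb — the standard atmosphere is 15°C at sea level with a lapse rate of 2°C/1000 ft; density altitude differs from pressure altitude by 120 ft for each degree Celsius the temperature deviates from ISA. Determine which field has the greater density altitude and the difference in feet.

Airport 2 by 7364 ft

Airport 1: ISA temp = 11°C, deviation -34°C, DA = 2000 + 120 × (-34) = -2080 ft.
Airport 2: ISA temp = 2.8°C, deviation -6.8°C, DA = 6100 + 120 × (-6.8) = 5284 ft.
Airport 2 is higher by 5284 − (-2080) = 7364 ft.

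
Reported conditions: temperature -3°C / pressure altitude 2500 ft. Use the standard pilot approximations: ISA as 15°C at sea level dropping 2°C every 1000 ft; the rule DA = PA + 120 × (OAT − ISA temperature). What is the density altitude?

ISA temperature at 2500 ft = 15 − 2 × (2500/1000) = 10°C.
ISA deviation = -3 − 10 = -13°C.
Density altitude = 2500 + 120 × (-13) = 2500 + (-1560) = 940 ft.

940 ft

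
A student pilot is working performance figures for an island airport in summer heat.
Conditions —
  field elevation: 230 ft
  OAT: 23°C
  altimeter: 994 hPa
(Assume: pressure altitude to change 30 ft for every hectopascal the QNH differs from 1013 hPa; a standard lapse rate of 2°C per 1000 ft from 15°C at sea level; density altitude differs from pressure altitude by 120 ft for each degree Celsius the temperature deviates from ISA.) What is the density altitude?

1952 ft

Pressure altitude = 230 + (1013 − 994) × 30 = 230 + (+570) = 800 ft.
ISA temperature at 800 ft = 15 − 2 × (800/1000) = 13.4°C.
ISA deviation = 23 − 13.4 = +9.6°C.
Density altitude = 800 + 120 × (9.6) = 1952 ft.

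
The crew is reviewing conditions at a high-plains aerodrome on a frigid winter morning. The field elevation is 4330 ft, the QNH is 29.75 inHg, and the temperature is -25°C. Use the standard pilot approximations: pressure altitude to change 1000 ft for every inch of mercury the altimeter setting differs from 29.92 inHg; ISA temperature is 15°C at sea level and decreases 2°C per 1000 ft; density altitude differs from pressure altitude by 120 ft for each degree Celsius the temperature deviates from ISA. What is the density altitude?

780 ft

Pressure altitude = 4330 + (29.92 − 29.75) × 1000 = 4330 + (+170) = 4500 ft.
ISA temperature at 4500 ft = 15 − 2 × (4500/1000) = 6°C.
ISA deviation = -25 − 6 = -31°C.
Density altitude = 4500 + 120 × (-31) = 780 ft.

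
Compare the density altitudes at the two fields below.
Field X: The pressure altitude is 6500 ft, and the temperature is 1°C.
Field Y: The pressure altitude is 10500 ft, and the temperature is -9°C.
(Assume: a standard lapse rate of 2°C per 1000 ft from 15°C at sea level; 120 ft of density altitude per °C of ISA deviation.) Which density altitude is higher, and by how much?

Field X: ISA temp = 2°C, deviation -1°C, DA = 6500 + 120 × (-1) = 6380 ft.
Field Y: ISA temp = -6°C, deviation -3°C, DA = 10500 + 120 × (-3) = 10140 ft.
Field Y is higher by 10140 − 6380 = 3760 ft.

Field Y by 3760 ft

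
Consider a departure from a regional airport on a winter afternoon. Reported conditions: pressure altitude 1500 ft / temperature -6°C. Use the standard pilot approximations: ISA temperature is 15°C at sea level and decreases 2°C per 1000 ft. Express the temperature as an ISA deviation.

ISA temperature at 1500 ft = 15 − 2 × (1500/1000) = 12°C.
Deviation = OAT − ISA = -6 − 12 = -18°C.

ISA-18°C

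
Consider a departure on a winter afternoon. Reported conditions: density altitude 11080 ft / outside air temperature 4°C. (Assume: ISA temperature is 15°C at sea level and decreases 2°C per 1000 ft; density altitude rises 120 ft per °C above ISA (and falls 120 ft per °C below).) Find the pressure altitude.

DA = PA + 120 × (OAT − (15 − 2·PA/1000)) = PA + 120·OAT − 1800 + 0.24·PA = 1.24·PA + 120·OAT − 1800.
So 1.24·PA = 11080 − 120 × 4 + 1800 = 12400.
PA = 12400 / 1.24 = 10000 ft.

10000 ft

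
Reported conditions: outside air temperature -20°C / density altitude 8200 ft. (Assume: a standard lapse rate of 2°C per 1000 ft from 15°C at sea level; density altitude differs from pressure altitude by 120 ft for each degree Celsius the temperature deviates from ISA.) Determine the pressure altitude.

10000 ft

DA = PA + 120 × (OAT − (15 − 2·PA/1000)) = PA + 120·OAT − 1800 + 0.24·PA = 1.24·PA + 120·OAT − 1800.
So 1.24·PA = 8200 − 120 × (-20) + 1800 = 12400.
PA = 12400 / 1.24 = 10000 ft.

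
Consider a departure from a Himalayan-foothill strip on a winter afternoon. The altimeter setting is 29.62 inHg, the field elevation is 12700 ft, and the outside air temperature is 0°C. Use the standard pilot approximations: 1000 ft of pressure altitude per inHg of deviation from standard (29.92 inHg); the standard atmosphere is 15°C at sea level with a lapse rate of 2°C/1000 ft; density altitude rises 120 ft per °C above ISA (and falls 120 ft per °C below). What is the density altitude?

Pressure altitude = 12700 + (29.92 − 29.62) × 1000 = 12700 + (+300) = 13000 ft.
ISA temperature at 13000 ft = 15 − 2 × (13000/1000) = -11°C.
ISA deviation = 0 − (-11) = +11°C.
Density altitude = 13000 + 120 × (11) = 14320 ft.

14320 ft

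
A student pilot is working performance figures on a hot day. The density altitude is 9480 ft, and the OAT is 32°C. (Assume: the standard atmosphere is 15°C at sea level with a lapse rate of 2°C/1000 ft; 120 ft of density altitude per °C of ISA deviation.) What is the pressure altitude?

DA = PA + 120 × (OAT − (15 − 2·PA/1000)) = PA + 120·OAT − 1800 + 0.24·PA = 1.24·PA + 120·OAT − 1800.
So 1.24·PA = 9480 − 120 × 32 + 1800 = 7440.
PA = 7440 / 1.24 = 6000 ft.

6000 ft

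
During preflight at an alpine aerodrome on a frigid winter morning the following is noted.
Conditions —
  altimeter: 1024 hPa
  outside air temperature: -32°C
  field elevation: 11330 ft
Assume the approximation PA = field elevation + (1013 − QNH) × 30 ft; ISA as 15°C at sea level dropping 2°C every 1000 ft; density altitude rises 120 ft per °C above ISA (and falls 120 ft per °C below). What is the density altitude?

Pressure altitude = 11330 + (1013 − 1024) × 30 = 11330 + (-330) = 11000 ft.
ISA temperature at 11000 ft = 15 − 2 × (11000/1000) = -7°C.
ISA deviation = -32 − (-7) = -25°C.
Density altitude = 11000 + 120 × (-25) = 8000 ft.

8000 ft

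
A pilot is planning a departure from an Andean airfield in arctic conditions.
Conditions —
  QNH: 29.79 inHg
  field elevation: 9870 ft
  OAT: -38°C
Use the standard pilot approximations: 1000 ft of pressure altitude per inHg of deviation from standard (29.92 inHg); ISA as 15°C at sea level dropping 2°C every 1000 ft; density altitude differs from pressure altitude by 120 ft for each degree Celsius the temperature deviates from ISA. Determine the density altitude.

Pressure altitude = 9870 + (29.92 − 29.79) × 1000 = 9870 + (+130) = 10000 ft.
ISA temperature at 10000 ft = 15 − 2 × (10000/1000) = -5°C.
ISA deviation = -38 − (-5) = -33°C.
Density altitude = 10000 + 120 × (-33) = 6040 ft.

6040 ft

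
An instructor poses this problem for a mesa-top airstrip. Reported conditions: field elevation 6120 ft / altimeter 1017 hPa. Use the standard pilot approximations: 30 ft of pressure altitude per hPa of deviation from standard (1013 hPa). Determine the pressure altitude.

Pressure correction = (1013 − 1017) × 30 = -120 ft.
Pressure altitude = 6120 + (-120) = 6000 ft.

6000 ft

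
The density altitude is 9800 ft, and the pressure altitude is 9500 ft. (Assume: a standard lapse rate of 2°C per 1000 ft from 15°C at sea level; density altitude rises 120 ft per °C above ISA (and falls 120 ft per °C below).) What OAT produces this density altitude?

-1.5°C

Density altitude − pressure altitude = 9800 − 9500 = +300 ft.
At 120 ft/°C that is an ISA deviation of 300/120 = +2.5°C.
ISA temperature at 9500 ft = 15 − 2 × (9500/1000) = -4°C.
OAT = ISA + deviation = -4 + (+2.5) = -1.5°C.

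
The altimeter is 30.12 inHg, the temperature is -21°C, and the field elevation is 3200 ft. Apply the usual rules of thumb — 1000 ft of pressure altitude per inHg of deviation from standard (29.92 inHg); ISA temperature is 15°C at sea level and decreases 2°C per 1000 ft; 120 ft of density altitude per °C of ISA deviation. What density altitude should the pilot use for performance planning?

-600 ft

Pressure altitude = 3200 + (29.92 − 30.12) × 1000 = 3200 + (-200) = 3000 ft.
ISA temperature at 3000 ft = 15 − 2 × (3000/1000) = 9°C.
ISA deviation = -21 − 9 = -30°C.
Density altitude = 3000 + 120 × (-30) = -600 ft.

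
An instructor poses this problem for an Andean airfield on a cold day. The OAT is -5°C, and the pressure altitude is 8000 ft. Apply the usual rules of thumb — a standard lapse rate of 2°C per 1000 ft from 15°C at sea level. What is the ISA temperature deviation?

ISA-4°C

ISA temperature at 8000 ft = 15 − 2 × (8000/1000) = -1°C.
Deviation = OAT − ISA = -5 − (-1) = -4°C.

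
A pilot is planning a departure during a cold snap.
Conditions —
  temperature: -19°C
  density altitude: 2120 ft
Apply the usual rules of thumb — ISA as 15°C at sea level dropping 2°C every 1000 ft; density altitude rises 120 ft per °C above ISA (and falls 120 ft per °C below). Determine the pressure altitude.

DA = PA + 120 × (OAT − (15 − 2·PA/1000)) = PA + 120·OAT − 1800 + 0.24·PA = 1.24·PA + 120·OAT − 1800.
So 1.24·PA = 2120 − 120 × (-19) + 1800 = 6200.
PA = 6200 / 1.24 = 5000 ft.

5000 ft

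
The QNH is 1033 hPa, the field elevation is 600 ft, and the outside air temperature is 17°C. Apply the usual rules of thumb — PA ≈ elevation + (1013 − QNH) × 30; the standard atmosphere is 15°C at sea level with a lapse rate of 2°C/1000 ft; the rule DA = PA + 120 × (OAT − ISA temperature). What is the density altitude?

240 ft

Pressure altitude = 600 + (1013 − 1033) × 30 = 600 + (-600) = 0 ft.
ISA temperature at 0 ft = 15 − 2 × (0/1000) = 15°C.
ISA deviation = 17 − 15 = +2°C.
Density altitude = 0 + 120 × (2) = 240 ft.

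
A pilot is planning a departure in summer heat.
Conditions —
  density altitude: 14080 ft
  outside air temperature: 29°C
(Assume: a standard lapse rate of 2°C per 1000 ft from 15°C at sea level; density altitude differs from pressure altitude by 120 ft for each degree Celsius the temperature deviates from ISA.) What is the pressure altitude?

DA = PA + 120 × (OAT − (15 − 2·PA/1000)) = PA + 120·OAT − 1800 + 0.24·PA = 1.24·PA + 120·OAT − 1800.
So 1.24·PA = 14080 − 120 × 29 + 1800 = 12400.
PA = 12400 / 1.24 = 10000 ft.

10000 ft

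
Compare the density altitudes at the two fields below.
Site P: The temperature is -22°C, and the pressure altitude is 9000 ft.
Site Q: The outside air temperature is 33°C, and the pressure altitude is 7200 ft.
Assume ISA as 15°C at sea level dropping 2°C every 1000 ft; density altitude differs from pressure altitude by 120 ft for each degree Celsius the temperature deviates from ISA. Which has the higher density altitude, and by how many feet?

Site P: ISA temp = -3°C, deviation -19°C, DA = 9000 + 120 × (-19) = 6720 ft.
Site Q: ISA temp = 0.6°C, deviation +32.4°C, DA = 7200 + 120 × 32.4 = 11088 ft.
Site Q is higher by 11088 − 6720 = 4368 ft.

Site Q by 4368 ft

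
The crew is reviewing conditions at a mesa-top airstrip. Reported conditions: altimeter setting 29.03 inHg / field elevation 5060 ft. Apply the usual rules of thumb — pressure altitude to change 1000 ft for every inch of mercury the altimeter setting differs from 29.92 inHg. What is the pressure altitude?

5950 ft

Pressure correction = (29.92 − 29.03) × 1000 = +890 ft.
Pressure altitude = 5060 + (+890) = 5950 ft.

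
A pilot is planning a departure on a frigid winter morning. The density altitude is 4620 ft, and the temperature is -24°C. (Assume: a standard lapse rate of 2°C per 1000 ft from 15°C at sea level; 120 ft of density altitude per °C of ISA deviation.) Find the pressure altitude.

DA = PA + 120 × (OAT − (15 − 2·PA/1000)) = PA + 120·OAT − 1800 + 0.24·PA = 1.24·PA + 120·OAT − 1800.
So 1.24·PA = 4620 − 120 × (-24) + 1800 = 9300.
PA = 9300 / 1.24 = 7500 ft.

7500 ft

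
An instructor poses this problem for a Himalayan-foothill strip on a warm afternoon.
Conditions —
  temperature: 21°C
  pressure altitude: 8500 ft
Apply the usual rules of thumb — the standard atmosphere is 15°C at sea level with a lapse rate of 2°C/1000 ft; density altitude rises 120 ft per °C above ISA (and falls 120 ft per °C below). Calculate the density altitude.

ISA temperature at 8500 ft = 15 − 2 × (8500/1000) = -2°C.
ISA deviation = 21 − (-2) = +23°C.
Density altitude = 8500 + 120 × (23) = 8500 + (+2760) = 11260 ft.

11260 ft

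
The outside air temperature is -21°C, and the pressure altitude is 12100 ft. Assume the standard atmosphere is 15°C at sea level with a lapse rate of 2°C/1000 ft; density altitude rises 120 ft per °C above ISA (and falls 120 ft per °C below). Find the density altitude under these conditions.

10684 ft

ISA temperature at 12100 ft = 15 − 2 × (12100/1000) = -9.2°C.
ISA deviation = -21 − (-9.2) = -11.8°C.
Density altitude = 12100 + 120 × (-11.8) = 12100 + (-1416) = 10684 ft.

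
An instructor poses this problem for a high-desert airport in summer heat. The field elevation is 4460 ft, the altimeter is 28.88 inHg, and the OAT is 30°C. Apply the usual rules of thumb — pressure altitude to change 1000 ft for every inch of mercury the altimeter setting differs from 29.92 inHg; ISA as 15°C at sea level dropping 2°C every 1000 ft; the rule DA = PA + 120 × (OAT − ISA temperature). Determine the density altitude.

8620 ft

Pressure altitude = 4460 + (29.92 − 28.88) × 1000 = 4460 + (+1040) = 5500 ft.
ISA temperature at 5500 ft = 15 − 2 × (5500/1000) = 4°C.
ISA deviation = 30 − 4 = +26°C.
Density altitude = 5500 + 120 × (26) = 8620 ft.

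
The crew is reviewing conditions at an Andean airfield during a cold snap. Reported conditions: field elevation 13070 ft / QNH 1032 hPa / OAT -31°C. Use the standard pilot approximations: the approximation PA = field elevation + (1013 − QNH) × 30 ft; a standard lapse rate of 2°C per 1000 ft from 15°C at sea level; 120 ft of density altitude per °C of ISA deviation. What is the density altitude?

Pressure altitude = 13070 + (1013 − 1032) × 30 = 13070 + (-570) = 12500 ft.
ISA temperature at 12500 ft = 15 − 2 × (12500/1000) = -10°C.
ISA deviation = -31 − (-10) = -21°C.
Density altitude = 12500 + 120 × (-21) = 9980 ft.

9980 ft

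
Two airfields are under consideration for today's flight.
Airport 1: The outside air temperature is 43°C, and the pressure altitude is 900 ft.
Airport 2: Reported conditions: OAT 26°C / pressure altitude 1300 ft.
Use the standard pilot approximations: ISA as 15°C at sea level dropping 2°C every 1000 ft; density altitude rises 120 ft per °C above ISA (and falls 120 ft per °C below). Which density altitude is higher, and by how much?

Airport 1 by 1544 ft

Airport 1: ISA temp = 13.2°C, deviation +29.8°C, DA = 900 + 120 × 29.8 = 4476 ft.
Airport 2: ISA temp = 12.4°C, deviation +13.6°C, DA = 1300 + 120 × 13.6 = 2932 ft.
Airport 1 is higher by 4476 − 2932 = 1544 ft.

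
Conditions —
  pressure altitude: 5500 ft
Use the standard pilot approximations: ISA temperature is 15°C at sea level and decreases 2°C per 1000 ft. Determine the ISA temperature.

4°C

ISA temperature = 15 − 2 × (5500/1000) = 15 − 11 = 4°C.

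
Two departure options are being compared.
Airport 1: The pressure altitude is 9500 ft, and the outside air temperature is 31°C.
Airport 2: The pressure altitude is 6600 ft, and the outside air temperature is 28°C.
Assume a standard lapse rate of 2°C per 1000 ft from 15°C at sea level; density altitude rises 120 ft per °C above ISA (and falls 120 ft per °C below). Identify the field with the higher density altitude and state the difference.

Airport 1 by 3956 ft

Airport 1: ISA temp = -4°C, deviation +35°C, DA = 9500 + 120 × 35 = 13700 ft.
Airport 2: ISA temp = 1.8°C, deviation +26.2°C, DA = 6600 + 120 × 26.2 = 9744 ft.
Airport 1 is higher by 13700 − 9744 = 3956 ft.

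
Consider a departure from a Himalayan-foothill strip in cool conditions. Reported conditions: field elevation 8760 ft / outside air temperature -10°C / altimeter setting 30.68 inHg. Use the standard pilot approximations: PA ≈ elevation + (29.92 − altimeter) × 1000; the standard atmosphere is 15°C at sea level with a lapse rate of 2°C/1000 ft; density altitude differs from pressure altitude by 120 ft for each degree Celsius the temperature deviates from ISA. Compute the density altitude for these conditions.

6920 ft

Pressure altitude = 8760 + (29.92 − 30.68) × 1000 = 8760 + (-760) = 8000 ft.
ISA temperature at 8000 ft = 15 − 2 × (8000/1000) = -1°C.
ISA deviation = -10 − (-1) = -9°C.
Density altitude = 8000 + 120 × (-9) = 6920 ft.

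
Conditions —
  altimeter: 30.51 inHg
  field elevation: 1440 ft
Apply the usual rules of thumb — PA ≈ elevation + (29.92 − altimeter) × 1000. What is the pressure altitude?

850 ft

Pressure correction = (29.92 − 30.51) × 1000 = -590 ft.
Pressure altitude = 1440 + (-590) = 850 ft.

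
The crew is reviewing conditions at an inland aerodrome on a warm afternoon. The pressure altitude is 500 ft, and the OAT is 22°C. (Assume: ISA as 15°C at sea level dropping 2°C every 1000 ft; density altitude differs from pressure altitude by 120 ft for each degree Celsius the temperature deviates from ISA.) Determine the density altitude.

1460 ft

ISA temperature at 500 ft = 15 − 2 × (500/1000) = 14°C.
ISA deviation = 22 − 14 = +8°C.
Density altitude = 500 + 120 × (8) = 500 + (+960) = 1460 ft.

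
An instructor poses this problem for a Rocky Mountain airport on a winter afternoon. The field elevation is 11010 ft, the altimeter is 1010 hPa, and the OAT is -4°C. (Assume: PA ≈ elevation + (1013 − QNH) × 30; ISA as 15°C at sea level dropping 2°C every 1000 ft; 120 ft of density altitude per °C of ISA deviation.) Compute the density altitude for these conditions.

Pressure altitude = 11010 + (1013 − 1010) × 30 = 11010 + (+90) = 11100 ft.
ISA temperature at 11100 ft = 15 − 2 × (11100/1000) = -7.2°C.
ISA deviation = -4 − (-7.2) = +3.2°C.
Density altitude = 11100 + 120 × (3.2) = 11484 ft.

11484 ft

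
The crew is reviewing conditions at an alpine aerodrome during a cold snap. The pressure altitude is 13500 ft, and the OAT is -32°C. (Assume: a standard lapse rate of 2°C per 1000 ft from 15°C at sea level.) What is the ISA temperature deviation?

ISA-20°C

ISA temperature at 13500 ft = 15 − 2 × (13500/1000) = -12°C.
Deviation = OAT − ISA = -32 − (-12) = -20°C.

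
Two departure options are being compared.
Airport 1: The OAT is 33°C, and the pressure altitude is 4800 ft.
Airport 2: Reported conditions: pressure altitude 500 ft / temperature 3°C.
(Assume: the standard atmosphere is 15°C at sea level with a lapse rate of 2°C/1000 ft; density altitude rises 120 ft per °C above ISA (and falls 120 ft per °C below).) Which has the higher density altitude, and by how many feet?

Airport 1: ISA temp = 5.4°C, deviation +27.6°C, DA = 4800 + 120 × 27.6 = 8112 ft.
Airport 2: ISA temp = 14°C, deviation -11°C, DA = 500 + 120 × (-11) = -820 ft.
Airport 1 is higher by 8112 − (-820) = 8932 ft.

Airport 1 by 8932 ft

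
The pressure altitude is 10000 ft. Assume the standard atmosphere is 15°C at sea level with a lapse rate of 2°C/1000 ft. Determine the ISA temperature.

ISA temperature = 15 − 2 × (10000/1000) = 15 − 20 = -5°C.

-5°C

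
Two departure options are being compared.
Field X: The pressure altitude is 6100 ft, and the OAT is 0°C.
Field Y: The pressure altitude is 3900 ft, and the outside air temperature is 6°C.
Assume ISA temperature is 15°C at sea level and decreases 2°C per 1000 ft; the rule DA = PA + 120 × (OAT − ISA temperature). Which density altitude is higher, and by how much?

Field X: ISA temp = 2.8°C, deviation -2.8°C, DA = 6100 + 120 × (-2.8) = 5764 ft.
Field Y: ISA temp = 7.2°C, deviation -1.2°C, DA = 3900 + 120 × (-1.2) = 3756 ft.
Field X is higher by 5764 − 3756 = 2008 ft.

Field X by 2008 ft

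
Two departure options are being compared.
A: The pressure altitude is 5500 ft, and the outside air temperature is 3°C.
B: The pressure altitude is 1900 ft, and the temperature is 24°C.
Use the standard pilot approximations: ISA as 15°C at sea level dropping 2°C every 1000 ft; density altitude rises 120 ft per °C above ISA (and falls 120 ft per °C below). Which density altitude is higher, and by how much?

A by 1944 ft

A: ISA temp = 4°C, deviation -1°C, DA = 5500 + 120 × (-1) = 5380 ft.
B: ISA temp = 11.2°C, deviation +12.8°C, DA = 1900 + 120 × 12.8 = 3436 ft.
A is higher by 5380 − 3436 = 1944 ft.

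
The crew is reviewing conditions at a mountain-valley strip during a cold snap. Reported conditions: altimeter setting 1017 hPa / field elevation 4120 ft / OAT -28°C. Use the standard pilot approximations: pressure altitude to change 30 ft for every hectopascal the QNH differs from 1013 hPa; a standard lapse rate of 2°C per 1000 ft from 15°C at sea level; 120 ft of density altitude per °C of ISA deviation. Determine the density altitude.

-200 ft

Pressure altitude = 4120 + (1013 − 1017) × 30 = 4120 + (-120) = 4000 ft.
ISA temperature at 4000 ft = 15 − 2 × (4000/1000) = 7°C.
ISA deviation = -28 − 7 = -35°C.
Density altitude = 4000 + 120 × (-35) = -200 ft.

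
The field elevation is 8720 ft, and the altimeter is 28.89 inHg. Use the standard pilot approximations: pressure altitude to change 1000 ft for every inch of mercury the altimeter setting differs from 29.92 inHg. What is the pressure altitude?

Pressure correction = (29.92 − 28.89) × 1000 = +1030 ft.
Pressure altitude = 8720 + (+1030) = 9750 ft.

9750 ft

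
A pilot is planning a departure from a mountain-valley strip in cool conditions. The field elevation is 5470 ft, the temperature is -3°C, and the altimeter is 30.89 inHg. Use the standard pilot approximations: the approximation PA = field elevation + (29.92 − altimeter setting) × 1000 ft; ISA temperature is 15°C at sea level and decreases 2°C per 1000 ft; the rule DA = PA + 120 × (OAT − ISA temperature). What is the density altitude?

3420 ft

Pressure altitude = 5470 + (29.92 − 30.89) × 1000 = 5470 + (-970) = 4500 ft.
ISA temperature at 4500 ft = 15 − 2 × (4500/1000) = 6°C.
ISA deviation = -3 − 6 = -9°C.
Density altitude = 4500 + 120 × (-9) = 3420 ft.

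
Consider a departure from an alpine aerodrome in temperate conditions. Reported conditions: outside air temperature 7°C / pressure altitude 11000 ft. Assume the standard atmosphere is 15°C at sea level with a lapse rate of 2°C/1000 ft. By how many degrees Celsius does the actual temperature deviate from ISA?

ISA temperature at 11000 ft = 15 − 2 × (11000/1000) = -7°C.
Deviation = OAT − ISA = 7 − (-7) = +14°C.

ISA+14°C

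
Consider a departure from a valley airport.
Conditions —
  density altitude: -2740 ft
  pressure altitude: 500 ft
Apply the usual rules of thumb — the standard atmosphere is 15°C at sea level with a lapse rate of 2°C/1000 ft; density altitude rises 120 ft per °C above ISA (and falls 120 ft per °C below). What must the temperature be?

Density altitude − pressure altitude = -2740 − 500 = -3240 ft.
At 120 ft/°C that is an ISA deviation of -3240/120 = -27°C.
ISA temperature at 500 ft = 15 − 2 × (500/1000) = 14°C.
OAT = ISA + deviation = 14 + (-27) = -13°C.

-13°C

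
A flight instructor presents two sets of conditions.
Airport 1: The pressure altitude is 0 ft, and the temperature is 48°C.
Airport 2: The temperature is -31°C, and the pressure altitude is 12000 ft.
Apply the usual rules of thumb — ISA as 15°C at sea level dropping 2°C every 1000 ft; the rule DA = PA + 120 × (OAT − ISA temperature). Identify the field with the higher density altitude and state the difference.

Airport 2 by 5400 ft

Airport 1: ISA temp = 15°C, deviation +33°C, DA = 0 + 120 × 33 = 3960 ft.
Airport 2: ISA temp = -9°C, deviation -22°C, DA = 12000 + 120 × (-22) = 9360 ft.
Airport 2 is higher by 9360 − 3960 = 5400 ft.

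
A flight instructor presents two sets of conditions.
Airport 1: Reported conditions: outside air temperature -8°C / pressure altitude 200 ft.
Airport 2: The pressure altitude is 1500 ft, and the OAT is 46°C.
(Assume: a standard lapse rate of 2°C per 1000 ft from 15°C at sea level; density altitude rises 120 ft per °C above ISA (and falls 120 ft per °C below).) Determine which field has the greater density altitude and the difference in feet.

Airport 2 by 8092 ft

Airport 1: ISA temp = 14.6°C, deviation -22.6°C, DA = 200 + 120 × (-22.6) = -2512 ft.
Airport 2: ISA temp = 12°C, deviation +34°C, DA = 1500 + 120 × 34 = 5580 ft.
Airport 2 is higher by 5580 − (-2512) = 8092 ft.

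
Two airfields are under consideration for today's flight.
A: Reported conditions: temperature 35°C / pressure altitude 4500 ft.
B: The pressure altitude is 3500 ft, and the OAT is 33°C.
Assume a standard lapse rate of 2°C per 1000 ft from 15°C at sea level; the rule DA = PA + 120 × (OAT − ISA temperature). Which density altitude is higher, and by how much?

A: ISA temp = 6°C, deviation +29°C, DA = 4500 + 120 × 29 = 7980 ft.
B: ISA temp = 8°C, deviation +25°C, DA = 3500 + 120 × 25 = 6500 ft.
A is higher by 7980 − 6500 = 1480 ft.

A by 1480 ft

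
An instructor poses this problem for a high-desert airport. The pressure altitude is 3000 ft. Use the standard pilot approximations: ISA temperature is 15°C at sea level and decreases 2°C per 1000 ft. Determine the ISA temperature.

9°C

ISA temperature = 15 − 2 × (3000/1000) = 15 − 6 = 9°C.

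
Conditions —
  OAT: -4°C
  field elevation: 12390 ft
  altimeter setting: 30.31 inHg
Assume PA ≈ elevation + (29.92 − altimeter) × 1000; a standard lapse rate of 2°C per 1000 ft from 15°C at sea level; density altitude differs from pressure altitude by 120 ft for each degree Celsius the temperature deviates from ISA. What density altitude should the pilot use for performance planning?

Pressure altitude = 12390 + (29.92 − 30.31) × 1000 = 12390 + (-390) = 12000 ft.
ISA temperature at 12000 ft = 15 − 2 × (12000/1000) = -9°C.
ISA deviation = -4 − (-9) = +5°C.
Density altitude = 12000 + 120 × (5) = 12600 ft.

12600 ft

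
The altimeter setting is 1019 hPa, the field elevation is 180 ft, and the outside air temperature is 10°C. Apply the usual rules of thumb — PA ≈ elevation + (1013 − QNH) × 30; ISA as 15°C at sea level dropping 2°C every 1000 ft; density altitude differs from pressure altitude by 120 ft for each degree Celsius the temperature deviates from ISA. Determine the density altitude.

Pressure altitude = 180 + (1013 − 1019) × 30 = 180 + (-180) = 0 ft.
ISA temperature at 0 ft = 15 − 2 × (0/1000) = 15°C.
ISA deviation = 10 − 15 = -5°C.
Density altitude = 0 + 120 × (-5) = -600 ft.

-600 ft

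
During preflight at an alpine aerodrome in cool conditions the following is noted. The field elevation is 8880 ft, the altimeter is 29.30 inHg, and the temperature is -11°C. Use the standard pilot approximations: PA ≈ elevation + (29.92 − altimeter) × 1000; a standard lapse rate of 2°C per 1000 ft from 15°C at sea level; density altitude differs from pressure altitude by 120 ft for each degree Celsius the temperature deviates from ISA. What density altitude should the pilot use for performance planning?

8660 ft

Pressure altitude = 8880 + (29.92 − 29.30) × 1000 = 8880 + (+620) = 9500 ft.
ISA temperature at 9500 ft = 15 − 2 × (9500/1000) = -4°C.
ISA deviation = -11 − (-4) = -7°C.
Density altitude = 9500 + 120 × (-7) = 8660 ft.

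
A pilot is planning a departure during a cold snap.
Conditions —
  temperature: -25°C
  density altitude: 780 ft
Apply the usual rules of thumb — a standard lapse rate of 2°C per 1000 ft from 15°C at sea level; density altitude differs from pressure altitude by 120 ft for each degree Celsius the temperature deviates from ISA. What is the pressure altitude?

4500 ft

DA = PA + 120 × (OAT − (15 − 2·PA/1000)) = PA + 120·OAT − 1800 + 0.24·PA = 1.24·PA + 120·OAT − 1800.
So 1.24·PA = 780 − 120 × (-25) + 1800 = 5580.
PA = 5580 / 1.24 = 4500 ft.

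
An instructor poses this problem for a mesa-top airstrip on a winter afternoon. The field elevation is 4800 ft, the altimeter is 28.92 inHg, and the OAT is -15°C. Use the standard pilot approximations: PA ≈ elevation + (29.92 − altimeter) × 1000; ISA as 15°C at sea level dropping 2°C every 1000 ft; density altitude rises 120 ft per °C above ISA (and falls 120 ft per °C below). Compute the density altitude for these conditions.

Pressure altitude = 4800 + (29.92 − 28.92) × 1000 = 4800 + (+1000) = 5800 ft.
ISA temperature at 5800 ft = 15 − 2 × (5800/1000) = 3.4°C.
ISA deviation = -15 − 3.4 = -18.4°C.
Density altitude = 5800 + 120 × (-18.4) = 3592 ft.

3592 ft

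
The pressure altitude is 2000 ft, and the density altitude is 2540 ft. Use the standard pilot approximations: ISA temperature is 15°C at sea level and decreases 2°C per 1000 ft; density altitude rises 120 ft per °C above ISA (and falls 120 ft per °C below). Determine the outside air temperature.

Density altitude − pressure altitude = 2540 − 2000 = +540 ft.
At 120 ft/°C that is an ISA deviation of 540/120 = +4.5°C.
ISA temperature at 2000 ft = 15 − 2 × (2000/1000) = 11°C.
OAT = ISA + deviation = 11 + (+4.5) = 15.5°C.

15.5°C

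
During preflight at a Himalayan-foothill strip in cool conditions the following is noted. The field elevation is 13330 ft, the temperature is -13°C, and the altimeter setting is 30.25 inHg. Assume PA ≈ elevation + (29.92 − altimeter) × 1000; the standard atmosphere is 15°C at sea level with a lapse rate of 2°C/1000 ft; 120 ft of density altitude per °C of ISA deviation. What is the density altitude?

12760 ft

Pressure altitude = 13330 + (29.92 − 30.25) × 1000 = 13330 + (-330) = 13000 ft.
ISA temperature at 13000 ft = 15 − 2 × (13000/1000) = -11°C.
ISA deviation = -13 − (-11) = -2°C.
Density altitude = 13000 + 120 × (-2) = 12760 ft.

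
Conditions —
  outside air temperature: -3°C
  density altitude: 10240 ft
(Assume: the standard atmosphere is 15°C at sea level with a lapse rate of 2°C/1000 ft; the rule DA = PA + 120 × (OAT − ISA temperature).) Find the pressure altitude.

DA = PA + 120 × (OAT − (15 − 2·PA/1000)) = PA + 120·OAT − 1800 + 0.24·PA = 1.24·PA + 120·OAT − 1800.
So 1.24·PA = 10240 − 120 × (-3) + 1800 = 12400.
PA = 12400 / 1.24 = 10000 ft.

10000 ft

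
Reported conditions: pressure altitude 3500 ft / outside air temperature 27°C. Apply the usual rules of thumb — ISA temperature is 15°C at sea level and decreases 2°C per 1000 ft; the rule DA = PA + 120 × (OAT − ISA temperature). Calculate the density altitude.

5780 ft

ISA temperature at 3500 ft = 15 − 2 × (3500/1000) = 8°C.
ISA deviation = 27 − 8 = +19°C.
Density altitude = 3500 + 120 × (19) = 3500 + (+2280) = 5780 ft.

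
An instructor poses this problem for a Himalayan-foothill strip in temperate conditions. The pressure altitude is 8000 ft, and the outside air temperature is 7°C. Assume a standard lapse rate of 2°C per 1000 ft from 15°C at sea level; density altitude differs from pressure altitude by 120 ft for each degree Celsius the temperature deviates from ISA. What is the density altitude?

8960 ft

ISA temperature at 8000 ft = 15 − 2 × (8000/1000) = -1°C.
ISA deviation = 7 − (-1) = +8°C.
Density altitude = 8000 + 120 × (8) = 8000 + (+960) = 8960 ft.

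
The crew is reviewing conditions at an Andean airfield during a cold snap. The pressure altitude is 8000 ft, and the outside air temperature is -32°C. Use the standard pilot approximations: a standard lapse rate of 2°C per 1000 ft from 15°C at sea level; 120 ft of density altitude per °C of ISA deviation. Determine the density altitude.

4280 ft

ISA temperature at 8000 ft = 15 − 2 × (8000/1000) = -1°C.
ISA deviation = -32 − (-1) = -31°C.
Density altitude = 8000 + 120 × (-31) = 8000 + (-3720) = 4280 ft.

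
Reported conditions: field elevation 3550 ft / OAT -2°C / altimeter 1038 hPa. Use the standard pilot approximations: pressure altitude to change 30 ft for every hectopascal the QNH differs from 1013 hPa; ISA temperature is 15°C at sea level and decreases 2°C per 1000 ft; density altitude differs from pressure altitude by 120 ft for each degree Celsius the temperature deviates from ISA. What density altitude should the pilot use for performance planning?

1432 ft

Pressure altitude = 3550 + (1013 − 1038) × 30 = 3550 + (-750) = 2800 ft.
ISA temperature at 2800 ft = 15 − 2 × (2800/1000) = 9.4°C.
ISA deviation = -2 − 9.4 = -11.4°C.
Density altitude = 2800 + 120 × (-11.4) = 1432 ft.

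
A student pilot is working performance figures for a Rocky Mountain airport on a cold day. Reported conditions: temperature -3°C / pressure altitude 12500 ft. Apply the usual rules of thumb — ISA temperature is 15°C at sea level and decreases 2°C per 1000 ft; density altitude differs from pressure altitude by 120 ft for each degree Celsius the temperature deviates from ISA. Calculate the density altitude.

13340 ft

ISA temperature at 12500 ft = 15 − 2 × (12500/1000) = -10°C.
ISA deviation = -3 − (-10) = +7°C.
Density altitude = 12500 + 120 × (7) = 12500 + (+840) = 13340 ft.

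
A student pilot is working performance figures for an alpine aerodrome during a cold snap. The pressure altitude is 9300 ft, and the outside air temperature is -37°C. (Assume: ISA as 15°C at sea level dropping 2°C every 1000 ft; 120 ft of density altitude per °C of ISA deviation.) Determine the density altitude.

ISA temperature at 9300 ft = 15 − 2 × (9300/1000) = -3.6°C.
ISA deviation = -37 − (-3.6) = -33.4°C.
Density altitude = 9300 + 120 × (-33.4) = 9300 + (-4008) = 5292 ft.

5292 ft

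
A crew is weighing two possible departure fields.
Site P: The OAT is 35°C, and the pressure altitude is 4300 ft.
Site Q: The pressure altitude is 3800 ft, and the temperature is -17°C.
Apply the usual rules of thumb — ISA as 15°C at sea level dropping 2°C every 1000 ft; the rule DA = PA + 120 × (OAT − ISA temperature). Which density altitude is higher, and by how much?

Site P by 6860 ft

Site P: ISA temp = 6.4°C, deviation +28.6°C, DA = 4300 + 120 × 28.6 = 7732 ft.
Site Q: ISA temp = 7.4°C, deviation -24.4°C, DA = 3800 + 120 × (-24.4) = 872 ft.
Site P is higher by 7732 − 872 = 6860 ft.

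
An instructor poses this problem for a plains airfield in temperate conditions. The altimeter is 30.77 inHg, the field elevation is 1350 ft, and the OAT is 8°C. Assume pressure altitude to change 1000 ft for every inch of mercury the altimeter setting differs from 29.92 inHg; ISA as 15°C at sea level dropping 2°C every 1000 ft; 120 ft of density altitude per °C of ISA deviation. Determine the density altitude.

Pressure altitude = 1350 + (29.92 − 30.77) × 1000 = 1350 + (-850) = 500 ft.
ISA temperature at 500 ft = 15 − 2 × (500/1000) = 14°C.
ISA deviation = 8 − 14 = -6°C.
Density altitude = 500 + 120 × (-6) = -220 ft.

-220 ft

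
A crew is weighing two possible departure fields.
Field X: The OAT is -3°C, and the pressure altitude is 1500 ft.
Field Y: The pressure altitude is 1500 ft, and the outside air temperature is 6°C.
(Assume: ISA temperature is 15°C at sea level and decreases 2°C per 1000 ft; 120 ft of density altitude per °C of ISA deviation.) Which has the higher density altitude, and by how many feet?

Field Y by 1080 ft

Field X: ISA temp = 12°C, deviation -15°C, DA = 1500 + 120 × (-15) = -300 ft.
Field Y: ISA temp = 12°C, deviation -6°C, DA = 1500 + 120 × (-6) = 780 ft.
Field Y is higher by 780 − (-300) = 1080 ft.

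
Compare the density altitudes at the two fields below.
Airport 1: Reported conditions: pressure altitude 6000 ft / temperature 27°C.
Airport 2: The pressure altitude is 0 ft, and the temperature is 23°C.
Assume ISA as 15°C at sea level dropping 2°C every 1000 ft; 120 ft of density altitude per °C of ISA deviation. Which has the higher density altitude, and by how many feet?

Airport 1: ISA temp = 3°C, deviation +24°C, DA = 6000 + 120 × 24 = 8880 ft.
Airport 2: ISA temp = 15°C, deviation +8°C, DA = 0 + 120 × 8 = 960 ft.
Airport 1 is higher by 8880 − 960 = 7920 ft.

Airport 1 by 7920 ft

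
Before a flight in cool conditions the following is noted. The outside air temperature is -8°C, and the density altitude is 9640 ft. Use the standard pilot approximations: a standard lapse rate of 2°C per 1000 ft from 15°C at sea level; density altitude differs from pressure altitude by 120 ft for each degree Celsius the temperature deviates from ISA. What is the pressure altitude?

10000 ft

DA = PA + 120 × (OAT − (15 − 2·PA/1000)) = PA + 120·OAT − 1800 + 0.24·PA = 1.24·PA + 120·OAT − 1800.
So 1.24·PA = 9640 − 120 × (-8) + 1800 = 12400.
PA = 12400 / 1.24 = 10000 ft.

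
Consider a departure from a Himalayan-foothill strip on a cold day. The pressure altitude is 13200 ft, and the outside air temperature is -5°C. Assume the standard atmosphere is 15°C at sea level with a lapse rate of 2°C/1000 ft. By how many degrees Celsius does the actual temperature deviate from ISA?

ISA+6.4°C

ISA temperature at 13200 ft = 15 − 2 × (13200/1000) = -11.4°C.
Deviation = OAT − ISA = -5 − (-11.4) = +6.4°C.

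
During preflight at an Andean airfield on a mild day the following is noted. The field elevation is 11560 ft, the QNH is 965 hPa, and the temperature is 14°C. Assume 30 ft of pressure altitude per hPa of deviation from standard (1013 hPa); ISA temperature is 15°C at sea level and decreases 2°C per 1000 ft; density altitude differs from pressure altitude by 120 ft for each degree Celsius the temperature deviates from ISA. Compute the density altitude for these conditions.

Pressure altitude = 11560 + (1013 − 965) × 30 = 11560 + (+1440) = 13000 ft.
ISA temperature at 13000 ft = 15 − 2 × (13000/1000) = -11°C.
ISA deviation = 14 − (-11) = +25°C.
Density altitude = 13000 + 120 × (25) = 16000 ft.

16000 ft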